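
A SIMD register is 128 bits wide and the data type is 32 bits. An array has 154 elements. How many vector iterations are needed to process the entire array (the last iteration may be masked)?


Width = 128 / 32 = 4 elements per vector op
Iterations = ceil(154 / 4) = 39

39


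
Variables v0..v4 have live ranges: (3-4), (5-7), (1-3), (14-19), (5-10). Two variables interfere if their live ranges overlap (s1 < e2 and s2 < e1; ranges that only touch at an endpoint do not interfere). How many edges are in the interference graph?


Check all pairs for overlapping intervals.
Two intervals (s1,e1) and (s2,e2) overlap if s1 < e2 and s2 < e1.
v0 (3-4) vs v1..v4: overlaps none -> 0
v1 (5-7) vs v2..v4: overlaps v4 -> 1
v2 (1-3) vs v3..v4: overlaps none -> 0
v3 (14-19) vs v4: overlaps none -> 0
Total overlapping pairs = 0 + 1 + 0 + 0 = 1

1


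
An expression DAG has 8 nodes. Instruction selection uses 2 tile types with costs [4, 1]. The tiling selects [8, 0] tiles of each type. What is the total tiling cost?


Total cost = sum(count_i * cost_i)
= 8*4 + 0*1
= 32

32


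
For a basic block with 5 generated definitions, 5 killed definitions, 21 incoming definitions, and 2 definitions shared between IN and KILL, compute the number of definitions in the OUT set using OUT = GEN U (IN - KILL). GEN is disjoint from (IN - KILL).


IN - KILL: 21 - 2 = 19 surviving definitions
OUT = GEN + surviving = 5 + 19 = 24

24


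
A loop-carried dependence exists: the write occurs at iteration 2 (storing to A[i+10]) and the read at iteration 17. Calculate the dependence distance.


Distance = read iteration - write iteration
= 17 - 2 = 15

15


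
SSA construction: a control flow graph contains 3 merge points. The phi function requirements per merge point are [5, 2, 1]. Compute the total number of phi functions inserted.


Total phi functions = sum of phi functions at each join node
= 5 + 2 + 1 = 8

8


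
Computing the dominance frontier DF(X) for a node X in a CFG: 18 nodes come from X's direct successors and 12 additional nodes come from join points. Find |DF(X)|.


DF(X) = direct successor contributions + join point contributions
= 18 + 12 = 30

30


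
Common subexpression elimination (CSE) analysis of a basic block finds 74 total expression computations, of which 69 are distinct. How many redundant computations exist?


CSE count = total expressions - unique expressions
= 74 - 69 = 5

5


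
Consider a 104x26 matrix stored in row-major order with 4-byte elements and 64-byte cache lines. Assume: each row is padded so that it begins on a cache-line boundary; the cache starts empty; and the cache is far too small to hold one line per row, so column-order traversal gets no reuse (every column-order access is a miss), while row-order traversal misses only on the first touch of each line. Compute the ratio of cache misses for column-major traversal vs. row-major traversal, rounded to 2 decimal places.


Each row occupies 26 * 4 = 104 bytes and starts on a line boundary, so it spans ceil(104 / 64) = 2 cache lines.
Row-major traversal misses (one per line touched): 104 * ceil(26 * 4 / 64) = 208
Column-major traversal misses (no reuse, every access misses): 104 * 26 = 2704
Ratio = 2704 / 208 = 13.0

13.0


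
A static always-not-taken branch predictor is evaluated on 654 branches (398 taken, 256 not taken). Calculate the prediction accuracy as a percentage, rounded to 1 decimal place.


Predictor: always-not-taken
Correct predictions = 256
Accuracy = 256 / 654 * 100 = 39.1%

39.1


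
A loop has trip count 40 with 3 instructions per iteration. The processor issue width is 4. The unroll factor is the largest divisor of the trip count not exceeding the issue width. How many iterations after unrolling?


Largest divisor of 40 <= 4 is 4
New iterations = 40 / 4 = 10

10


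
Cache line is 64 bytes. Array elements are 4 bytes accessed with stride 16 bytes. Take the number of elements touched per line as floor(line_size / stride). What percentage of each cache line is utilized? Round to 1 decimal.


Elements per cache line = floor(64 / 16) = 4
Bytes used = 4 * 4 = 16
Utilization = 16 / 64 * 100 = 25.0%

25.0


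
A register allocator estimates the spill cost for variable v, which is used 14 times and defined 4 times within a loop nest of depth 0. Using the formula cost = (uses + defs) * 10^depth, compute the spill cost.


uses + defs = 14 + 4 = 18
10^0 = 1
Spill cost = 18 * 1 = 18

18


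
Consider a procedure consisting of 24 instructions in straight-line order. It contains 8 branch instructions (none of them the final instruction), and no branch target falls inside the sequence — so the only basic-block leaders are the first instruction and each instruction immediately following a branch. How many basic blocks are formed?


With no in-sequence branch targets, the leaders are the first instruction plus the instruction after each branch.
Number of basic blocks = branches + 1
= 8 + 1 = 9

9


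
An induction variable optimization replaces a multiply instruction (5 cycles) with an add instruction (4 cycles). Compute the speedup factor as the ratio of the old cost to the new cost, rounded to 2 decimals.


Ratio = mult_cost / add_cost = 5 / 4 = 1.25

1.25


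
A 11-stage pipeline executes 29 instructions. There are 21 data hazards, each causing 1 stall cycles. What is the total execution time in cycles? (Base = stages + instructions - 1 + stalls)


Base cycles = 11 + 29 - 1 = 39
Total stalls = 21 * 1 = 21
Total = 39 + 21 = 60

60


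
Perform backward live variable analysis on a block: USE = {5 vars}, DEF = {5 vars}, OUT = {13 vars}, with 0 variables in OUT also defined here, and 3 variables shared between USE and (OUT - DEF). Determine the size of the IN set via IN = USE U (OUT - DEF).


OUT - DEF: 13 - 0 = 13
|IN| = |USE| + |OUT - DEF| - |USE ∩ (OUT - DEF)| = 5 + 13 - 3 = 15

15


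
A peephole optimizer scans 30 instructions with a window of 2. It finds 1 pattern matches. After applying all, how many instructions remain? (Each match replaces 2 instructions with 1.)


Each match removes 1 instructions.
Total removed = 1 * 1 = 1
Remaining = 30 - 1 = 29

29


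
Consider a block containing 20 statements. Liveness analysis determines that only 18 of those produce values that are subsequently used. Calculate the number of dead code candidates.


Dead code = total statements - live definitions
= 20 - 18 = 2

2


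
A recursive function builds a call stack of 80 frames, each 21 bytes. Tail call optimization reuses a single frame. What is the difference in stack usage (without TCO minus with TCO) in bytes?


Without TCO: 80 * 21 = 1680 bytes
With TCO: reuse 1 frame = 21 bytes
Savings = 1680 - 21 = 1659

1659


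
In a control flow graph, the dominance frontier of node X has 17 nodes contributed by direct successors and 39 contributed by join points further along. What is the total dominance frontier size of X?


DF(X) = direct successor contributions + join point contributions
= 17 + 39 = 56

56


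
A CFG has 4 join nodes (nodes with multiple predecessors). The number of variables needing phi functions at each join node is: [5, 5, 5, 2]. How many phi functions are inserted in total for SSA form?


Total phi functions = sum of phi functions at each join node
= 5 + 5 + 5 + 2 = 17

17


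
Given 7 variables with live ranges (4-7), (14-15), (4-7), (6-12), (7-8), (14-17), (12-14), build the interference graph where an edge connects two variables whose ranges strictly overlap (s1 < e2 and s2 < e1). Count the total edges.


Check all pairs for overlapping intervals.
Two intervals (s1,e1) and (s2,e2) overlap if s1 < e2 and s2 < e1.
v0 (4-7) vs v1..v6: overlaps v2, v3 -> 2
v1 (14-15) vs v2..v6: overlaps v5 -> 1
v2 (4-7) vs v3..v6: overlaps v3 -> 1
v3 (6-12) vs v4..v6: overlaps v4 -> 1
v4 (7-8) vs v5..v6: overlaps none -> 0
v5 (14-17) vs v6: overlaps none -> 0
Total overlapping pairs = 2 + 1 + 1 + 1 + 0 + 0 = 5

5


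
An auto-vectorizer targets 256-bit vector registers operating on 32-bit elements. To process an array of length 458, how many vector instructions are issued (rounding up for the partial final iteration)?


Width = 256 / 32 = 8 elements per vector op
Iterations = ceil(458 / 8) = 58

58


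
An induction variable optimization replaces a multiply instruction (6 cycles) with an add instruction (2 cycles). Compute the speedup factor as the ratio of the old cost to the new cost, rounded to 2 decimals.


Ratio = mult_cost / add_cost = 6 / 2 = 3.0

3.0


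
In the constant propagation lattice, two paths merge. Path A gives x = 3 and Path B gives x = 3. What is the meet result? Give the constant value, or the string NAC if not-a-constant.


Meet operation: if both paths give the same constant, result is that constant; if they differ, result is NAC (not-a-constant).
Path A: 3, Path B: 3 -> equal
Result: constant -> 3

3


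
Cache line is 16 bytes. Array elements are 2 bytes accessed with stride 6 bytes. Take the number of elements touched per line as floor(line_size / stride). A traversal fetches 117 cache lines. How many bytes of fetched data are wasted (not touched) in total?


Elements per line = floor(16 / 6) = 2
Bytes used per line = 2 * 2 = 4
Wasted per line = 16 - 4 = 12
Total wasted = 12 * 117 = 1404

1404


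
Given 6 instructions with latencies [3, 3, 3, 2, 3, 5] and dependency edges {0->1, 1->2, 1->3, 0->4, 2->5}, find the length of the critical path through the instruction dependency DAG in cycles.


Compute longest path through dependency graph: dist(Ik) = max over predecessors of dist + latency(Ik).
dist(I0) = latency 3 = 3
dist(I1) = dist(I0) + 3 = 3 + 3 = 6
dist(I2) = dist(I1) + 3 = 6 + 3 = 9
dist(I3) = dist(I1) + 2 = 6 + 2 = 8
dist(I4) = dist(I0) + 3 = 3 + 3 = 6
dist(I5) = dist(I2) + 5 = 9 + 5 = 14
Critical path = max dist = 14

14


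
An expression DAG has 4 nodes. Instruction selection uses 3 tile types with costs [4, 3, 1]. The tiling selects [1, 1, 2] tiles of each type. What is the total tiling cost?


Total cost = sum(count_i * cost_i)
= 1*4 + 1*3 + 2*1
= 9

9


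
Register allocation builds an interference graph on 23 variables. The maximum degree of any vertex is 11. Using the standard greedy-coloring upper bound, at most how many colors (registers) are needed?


Greedy coloring never needs more than (max_degree + 1) colors: when coloring a vertex, at most max_degree neighbors are already colored.
Upper bound = 11 + 1 = 12

12


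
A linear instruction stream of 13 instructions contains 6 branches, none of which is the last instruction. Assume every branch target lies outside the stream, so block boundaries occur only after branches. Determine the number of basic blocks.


With no in-sequence branch targets, the leaders are the first instruction plus the instruction after each branch.
Number of basic blocks = branches + 1
= 6 + 1 = 7

7


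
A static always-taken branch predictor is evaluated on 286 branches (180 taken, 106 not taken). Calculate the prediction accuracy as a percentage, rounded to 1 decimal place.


Predictor: always-taken
Correct predictions = 180
Accuracy = 180 / 286 * 100 = 62.9%

62.9


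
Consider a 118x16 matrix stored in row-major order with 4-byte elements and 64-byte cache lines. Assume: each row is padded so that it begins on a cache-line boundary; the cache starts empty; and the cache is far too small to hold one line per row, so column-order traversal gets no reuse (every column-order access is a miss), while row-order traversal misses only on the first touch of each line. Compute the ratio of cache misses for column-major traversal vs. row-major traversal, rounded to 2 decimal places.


Each row occupies 16 * 4 = 64 bytes and starts on a line boundary, so it spans ceil(64 / 64) = 1 cache lines.
Row-major traversal misses (one per line touched): 118 * ceil(16 * 4 / 64) = 118
Column-major traversal misses (no reuse, every access misses): 118 * 16 = 1888
Ratio = 1888 / 118 = 16.0

16.0


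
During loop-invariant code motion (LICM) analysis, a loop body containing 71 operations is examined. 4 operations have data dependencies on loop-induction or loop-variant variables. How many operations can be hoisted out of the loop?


Invariant candidates = total - loop-dependent
= 71 - 4 = 67

67


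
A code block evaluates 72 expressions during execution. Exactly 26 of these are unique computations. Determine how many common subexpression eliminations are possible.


CSE count = total expressions - unique expressions
= 72 - 26 = 46

46


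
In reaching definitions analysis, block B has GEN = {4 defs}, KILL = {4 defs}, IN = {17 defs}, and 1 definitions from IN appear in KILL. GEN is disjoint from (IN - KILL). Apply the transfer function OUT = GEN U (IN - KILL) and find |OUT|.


IN - KILL: 17 - 1 = 16 surviving definitions
OUT = GEN + surviving = 4 + 16 = 20

20


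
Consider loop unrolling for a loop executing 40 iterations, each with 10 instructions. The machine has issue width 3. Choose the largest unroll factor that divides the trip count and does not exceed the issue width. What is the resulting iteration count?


Largest divisor of 40 <= 3 is 2
New iterations = 40 / 2 = 20

20


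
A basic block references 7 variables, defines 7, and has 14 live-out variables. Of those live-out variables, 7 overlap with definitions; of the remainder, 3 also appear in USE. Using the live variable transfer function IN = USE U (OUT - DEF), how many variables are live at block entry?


OUT - DEF: 14 - 7 = 7
|IN| = |USE| + |OUT - DEF| - |USE ∩ (OUT - DEF)| = 7 + 7 - 3 = 11

11


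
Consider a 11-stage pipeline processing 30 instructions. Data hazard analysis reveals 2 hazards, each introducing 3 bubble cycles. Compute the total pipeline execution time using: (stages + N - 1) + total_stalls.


Base cycles = 11 + 30 - 1 = 40
Total stalls = 2 * 3 = 6
Total = 40 + 6 = 46

46


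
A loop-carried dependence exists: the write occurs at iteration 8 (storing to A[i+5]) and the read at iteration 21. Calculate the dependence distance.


Distance = read iteration - write iteration
= 21 - 8 = 13

13


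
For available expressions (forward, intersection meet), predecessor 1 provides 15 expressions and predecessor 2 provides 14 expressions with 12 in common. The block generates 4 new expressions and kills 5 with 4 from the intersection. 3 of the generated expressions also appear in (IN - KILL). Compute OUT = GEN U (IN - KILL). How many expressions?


IN = intersection of predecessors = 12
IN - KILL = 12 - 4 = 8
|OUT| = |GEN| + |IN - KILL| - |GEN ∩ (IN - KILL)| = 4 + 8 - 3 = 9

9


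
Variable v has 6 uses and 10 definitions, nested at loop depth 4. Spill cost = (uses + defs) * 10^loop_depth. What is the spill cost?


uses + defs = 6 + 10 = 16
10^4 = 10000
Spill cost = 16 * 10000 = 160000

160000


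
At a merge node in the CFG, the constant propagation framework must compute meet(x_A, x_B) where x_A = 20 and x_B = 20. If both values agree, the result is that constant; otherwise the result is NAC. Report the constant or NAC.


Meet operation: if both paths give the same constant, result is that constant; if they differ, result is NAC (not-a-constant).
Path A: 20, Path B: 20 -> equal
Result: constant -> 20

20


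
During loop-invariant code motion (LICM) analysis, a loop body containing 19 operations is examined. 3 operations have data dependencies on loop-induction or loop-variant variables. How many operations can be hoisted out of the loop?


Invariant candidates = total - loop-dependent
= 19 - 3 = 16

16


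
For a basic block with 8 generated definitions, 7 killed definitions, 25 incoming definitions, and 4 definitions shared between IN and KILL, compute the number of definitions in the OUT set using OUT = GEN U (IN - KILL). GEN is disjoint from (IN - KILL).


IN - KILL: 25 - 4 = 21 surviving definitions
OUT = GEN + surviving = 8 + 21 = 29

29


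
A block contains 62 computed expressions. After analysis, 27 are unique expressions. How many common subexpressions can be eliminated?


CSE count = total expressions - unique expressions
= 62 - 27 = 35

35


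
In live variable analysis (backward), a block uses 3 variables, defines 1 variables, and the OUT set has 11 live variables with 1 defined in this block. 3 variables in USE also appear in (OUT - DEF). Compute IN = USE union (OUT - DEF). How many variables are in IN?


OUT - DEF: 11 - 1 = 10
|IN| = |USE| + |OUT - DEF| - |USE ∩ (OUT - DEF)| = 3 + 10 - 3 = 10

10


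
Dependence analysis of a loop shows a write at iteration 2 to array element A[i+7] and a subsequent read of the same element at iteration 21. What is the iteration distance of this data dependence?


Distance = read iteration - write iteration
= 21 - 2 = 19

19


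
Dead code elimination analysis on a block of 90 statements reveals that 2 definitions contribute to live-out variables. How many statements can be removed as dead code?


Dead code = total statements - live definitions
= 90 - 2 = 88

88


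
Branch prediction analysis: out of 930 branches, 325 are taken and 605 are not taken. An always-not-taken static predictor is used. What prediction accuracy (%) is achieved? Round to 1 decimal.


Predictor: always-not-taken
Correct predictions = 605
Accuracy = 605 / 930 * 100 = 65.1%

65.1


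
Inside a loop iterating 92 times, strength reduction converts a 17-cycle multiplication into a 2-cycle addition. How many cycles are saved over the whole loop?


Per-iteration saving = 17 - 2 = 15
Total saved = 92 * 15 = 1380

1380


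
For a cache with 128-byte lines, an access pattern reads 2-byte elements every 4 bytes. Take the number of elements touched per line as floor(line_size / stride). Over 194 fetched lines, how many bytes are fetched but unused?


Elements per line = floor(128 / 4) = 32
Bytes used per line = 32 * 2 = 64
Wasted per line = 128 - 64 = 64
Total wasted = 64 * 194 = 12416

12416


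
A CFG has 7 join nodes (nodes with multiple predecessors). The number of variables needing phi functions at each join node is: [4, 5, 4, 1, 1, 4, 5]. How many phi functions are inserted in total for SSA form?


Total phi functions = sum of phi functions at each join node
= 4 + 5 + 4 + 1 + 1 + 4 + 5 = 24

24


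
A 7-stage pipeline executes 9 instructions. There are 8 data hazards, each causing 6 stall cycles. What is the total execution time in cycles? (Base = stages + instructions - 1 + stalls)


Base cycles = 7 + 9 - 1 = 15
Total stalls = 8 * 6 = 48
Total = 15 + 48 = 63

63


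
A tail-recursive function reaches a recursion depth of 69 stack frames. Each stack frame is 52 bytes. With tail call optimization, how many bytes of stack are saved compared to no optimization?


Without TCO: 69 * 52 = 3588 bytes
With TCO: reuse 1 frame = 52 bytes
Savings = 3588 - 52 = 3536

3536


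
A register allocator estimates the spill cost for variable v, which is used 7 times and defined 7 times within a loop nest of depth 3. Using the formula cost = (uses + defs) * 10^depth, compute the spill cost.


uses + defs = 7 + 7 = 14
10^3 = 1000
Spill cost = 14 * 1000 = 14000

14000


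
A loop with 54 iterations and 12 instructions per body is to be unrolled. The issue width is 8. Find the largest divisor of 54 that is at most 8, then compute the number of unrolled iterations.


Largest divisor of 54 <= 8 is 6
New iterations = 54 / 6 = 9

9


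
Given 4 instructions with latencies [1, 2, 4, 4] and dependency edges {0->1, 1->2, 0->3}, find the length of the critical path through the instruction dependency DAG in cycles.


Compute longest path through dependency graph: dist(Ik) = max over predecessors of dist + latency(Ik).
dist(I0) = latency 1 = 1
dist(I1) = dist(I0) + 2 = 1 + 2 = 3
dist(I2) = dist(I1) + 4 = 3 + 4 = 7
dist(I3) = dist(I0) + 4 = 1 + 4 = 5
Critical path = max dist = 7

7


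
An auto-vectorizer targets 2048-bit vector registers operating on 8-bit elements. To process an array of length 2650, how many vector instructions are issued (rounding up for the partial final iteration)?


Width = 2048 / 8 = 256 elements per vector op
Iterations = ceil(2650 / 256) = 11

11


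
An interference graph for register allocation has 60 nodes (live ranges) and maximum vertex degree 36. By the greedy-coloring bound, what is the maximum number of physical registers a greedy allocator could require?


Greedy coloring never needs more than (max_degree + 1) colors: when coloring a vertex, at most max_degree neighbors are already colored.
Upper bound = 36 + 1 = 37

37


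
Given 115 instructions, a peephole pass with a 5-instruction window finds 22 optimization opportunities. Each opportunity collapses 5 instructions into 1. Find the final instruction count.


Each match removes 4 instructions.
Total removed = 22 * 4 = 88
Remaining = 115 - 88 = 27

27


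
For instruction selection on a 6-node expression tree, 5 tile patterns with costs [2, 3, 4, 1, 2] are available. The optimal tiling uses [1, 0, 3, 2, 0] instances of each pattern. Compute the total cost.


Total cost = sum(count_i * cost_i)
= 1*2 + 0*3 + 3*4 + 2*1 + 0*2
= 16

16


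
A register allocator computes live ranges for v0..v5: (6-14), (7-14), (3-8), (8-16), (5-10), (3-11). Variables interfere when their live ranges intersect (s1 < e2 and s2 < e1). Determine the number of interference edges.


Check all pairs for overlapping intervals.
Two intervals (s1,e1) and (s2,e2) overlap if s1 < e2 and s2 < e1.
v0 (6-14) vs v1..v5: overlaps v1, v2, v3, v4, v5 -> 5
v1 (7-14) vs v2..v5: overlaps v2, v3, v4, v5 -> 4
v2 (3-8) vs v3..v5: overlaps v4, v5 -> 2
v3 (8-16) vs v4..v5: overlaps v4, v5 -> 2
v4 (5-10) vs v5: overlaps v5 -> 1
Total overlapping pairs = 5 + 4 + 2 + 2 + 1 = 14

14


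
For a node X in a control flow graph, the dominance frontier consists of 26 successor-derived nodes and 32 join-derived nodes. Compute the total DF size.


DF(X) = direct successor contributions + join point contributions
= 26 + 32 = 58

58


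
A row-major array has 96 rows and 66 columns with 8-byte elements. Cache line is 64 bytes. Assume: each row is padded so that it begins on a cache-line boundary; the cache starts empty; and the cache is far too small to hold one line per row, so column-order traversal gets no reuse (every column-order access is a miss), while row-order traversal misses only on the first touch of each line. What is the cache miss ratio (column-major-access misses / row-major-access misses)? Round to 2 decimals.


Each row occupies 66 * 8 = 528 bytes and starts on a line boundary, so it spans ceil(528 / 64) = 9 cache lines.
Row-major traversal misses (one per line touched): 96 * ceil(66 * 8 / 64) = 864
Column-major traversal misses (no reuse, every access misses): 96 * 66 = 6336
Ratio = 6336 / 864 = 7.33

7.33


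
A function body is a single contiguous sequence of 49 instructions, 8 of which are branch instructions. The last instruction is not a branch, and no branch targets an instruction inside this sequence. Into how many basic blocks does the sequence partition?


With no in-sequence branch targets, the leaders are the first instruction plus the instruction after each branch.
Number of basic blocks = branches + 1
= 8 + 1 = 9

9


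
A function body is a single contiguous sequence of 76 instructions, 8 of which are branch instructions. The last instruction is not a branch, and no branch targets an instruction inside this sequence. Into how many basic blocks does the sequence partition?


With no in-sequence branch targets, the leaders are the first instruction plus the instruction after each branch.
Number of basic blocks = branches + 1
= 8 + 1 = 9

9


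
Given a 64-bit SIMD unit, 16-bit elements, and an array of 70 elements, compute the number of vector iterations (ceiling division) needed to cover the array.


Width = 64 / 16 = 4 elements per vector op
Iterations = ceil(70 / 4) = 18

18


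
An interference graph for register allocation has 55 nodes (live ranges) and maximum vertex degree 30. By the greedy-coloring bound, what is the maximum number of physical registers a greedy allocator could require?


Greedy coloring never needs more than (max_degree + 1) colors: when coloring a vertex, at most max_degree neighbors are already colored.
Upper bound = 30 + 1 = 31

31


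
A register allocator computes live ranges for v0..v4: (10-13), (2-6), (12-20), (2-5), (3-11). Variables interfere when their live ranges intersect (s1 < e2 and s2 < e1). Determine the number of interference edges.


Check all pairs for overlapping intervals.
Two intervals (s1,e1) and (s2,e2) overlap if s1 < e2 and s2 < e1.
v0 (10-13) vs v1..v4: overlaps v2, v4 -> 2
v1 (2-6) vs v2..v4: overlaps v3, v4 -> 2
v2 (12-20) vs v3..v4: overlaps none -> 0
v3 (2-5) vs v4: overlaps v4 -> 1
Total overlapping pairs = 2 + 2 + 0 + 1 = 5

5


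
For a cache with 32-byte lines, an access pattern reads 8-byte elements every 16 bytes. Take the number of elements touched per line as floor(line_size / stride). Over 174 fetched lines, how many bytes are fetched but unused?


Elements per line = floor(32 / 16) = 2
Bytes used per line = 2 * 8 = 16
Wasted per line = 32 - 16 = 16
Total wasted = 16 * 174 = 2784

2784


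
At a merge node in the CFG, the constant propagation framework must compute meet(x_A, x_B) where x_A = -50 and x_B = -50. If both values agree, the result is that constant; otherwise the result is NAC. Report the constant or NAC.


Meet operation: if both paths give the same constant, result is that constant; if they differ, result is NAC (not-a-constant).
Path A: -50, Path B: -50 -> equal
Result: constant -> -50

-50


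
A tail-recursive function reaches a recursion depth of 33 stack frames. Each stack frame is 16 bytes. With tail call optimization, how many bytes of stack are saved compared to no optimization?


Without TCO: 33 * 16 = 528 bytes
With TCO: reuse 1 frame = 16 bytes
Savings = 528 - 16 = 512

512


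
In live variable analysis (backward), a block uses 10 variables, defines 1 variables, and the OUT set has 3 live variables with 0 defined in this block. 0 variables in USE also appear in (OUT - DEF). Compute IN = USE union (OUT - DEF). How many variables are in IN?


OUT - DEF: 3 - 0 = 3
|IN| = |USE| + |OUT - DEF| - |USE ∩ (OUT - DEF)| = 10 + 3 - 0 = 13

13


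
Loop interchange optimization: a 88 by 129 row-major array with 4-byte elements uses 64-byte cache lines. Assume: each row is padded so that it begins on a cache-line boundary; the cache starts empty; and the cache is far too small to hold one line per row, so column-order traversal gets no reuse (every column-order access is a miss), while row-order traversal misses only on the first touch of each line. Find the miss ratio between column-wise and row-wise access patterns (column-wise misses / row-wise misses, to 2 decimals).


Each row occupies 129 * 4 = 516 bytes and starts on a line boundary, so it spans ceil(516 / 64) = 9 cache lines.
Row-major traversal misses (one per line touched): 88 * ceil(129 * 4 / 64) = 792
Column-major traversal misses (no reuse, every access misses): 88 * 129 = 11352
Ratio = 11352 / 792 = 14.33

14.33


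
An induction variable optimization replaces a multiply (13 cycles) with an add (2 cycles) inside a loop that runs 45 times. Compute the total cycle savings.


Per-iteration saving = 13 - 2 = 11
Total saved = 45 * 11 = 495

495


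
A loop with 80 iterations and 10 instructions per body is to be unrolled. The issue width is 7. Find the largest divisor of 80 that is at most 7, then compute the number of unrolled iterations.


Largest divisor of 80 <= 7 is 5
New iterations = 80 / 5 = 16

16


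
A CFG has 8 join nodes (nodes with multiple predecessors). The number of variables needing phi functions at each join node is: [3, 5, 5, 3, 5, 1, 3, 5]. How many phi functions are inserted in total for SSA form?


Total phi functions = sum of phi functions at each join node
= 3 + 5 + 5 + 3 + 5 + 1 + 3 + 5 = 30

30


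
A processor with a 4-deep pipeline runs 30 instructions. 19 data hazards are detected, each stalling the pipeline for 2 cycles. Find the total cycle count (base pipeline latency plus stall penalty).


Base cycles = 4 + 30 - 1 = 33
Total stalls = 19 * 2 = 38
Total = 33 + 38 = 71

71


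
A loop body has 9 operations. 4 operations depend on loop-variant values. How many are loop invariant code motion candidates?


Invariant candidates = total - loop-dependent
= 9 - 4 = 5

5


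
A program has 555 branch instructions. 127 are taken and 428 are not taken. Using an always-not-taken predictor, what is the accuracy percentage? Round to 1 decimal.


Predictor: always-not-taken
Correct predictions = 428
Accuracy = 428 / 555 * 100 = 77.1%

77.1


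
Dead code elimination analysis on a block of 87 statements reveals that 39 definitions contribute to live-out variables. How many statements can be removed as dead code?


Dead code = total statements - live definitions
= 87 - 39 = 48

48


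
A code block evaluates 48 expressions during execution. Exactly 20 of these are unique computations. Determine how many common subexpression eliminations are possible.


CSE count = total expressions - unique expressions
= 48 - 20 = 28

28


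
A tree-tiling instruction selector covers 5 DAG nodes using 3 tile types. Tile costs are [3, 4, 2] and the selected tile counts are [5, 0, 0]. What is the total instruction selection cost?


Total cost = sum(count_i * cost_i)
= 5*3 + 0*4 + 0*2
= 15

15


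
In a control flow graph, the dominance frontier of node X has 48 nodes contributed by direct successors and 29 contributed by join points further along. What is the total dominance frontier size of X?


DF(X) = direct successor contributions + join point contributions
= 48 + 29 = 77

77


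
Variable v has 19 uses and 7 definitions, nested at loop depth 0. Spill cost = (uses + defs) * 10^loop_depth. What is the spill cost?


uses + defs = 19 + 7 = 26
10^0 = 1
Spill cost = 26 * 1 = 26

26


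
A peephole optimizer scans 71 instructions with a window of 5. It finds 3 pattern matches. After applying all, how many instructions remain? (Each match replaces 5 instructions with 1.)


Each match removes 4 instructions.
Total removed = 3 * 4 = 12
Remaining = 71 - 12 = 59

59


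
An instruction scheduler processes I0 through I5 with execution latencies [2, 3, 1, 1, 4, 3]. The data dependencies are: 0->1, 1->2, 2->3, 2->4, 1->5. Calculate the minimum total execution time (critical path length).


Compute longest path through dependency graph: dist(Ik) = max over predecessors of dist + latency(Ik).
dist(I0) = latency 2 = 2
dist(I1) = dist(I0) + 3 = 2 + 3 = 5
dist(I2) = dist(I1) + 1 = 5 + 1 = 6
dist(I3) = dist(I2) + 1 = 6 + 1 = 7
dist(I4) = dist(I2) + 4 = 6 + 4 = 10
dist(I5) = dist(I1) + 3 = 5 + 3 = 8
Critical path = max dist = 10

10


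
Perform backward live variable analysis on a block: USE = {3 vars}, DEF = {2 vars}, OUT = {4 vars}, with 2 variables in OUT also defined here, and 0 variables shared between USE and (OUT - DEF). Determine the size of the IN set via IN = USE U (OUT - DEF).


OUT - DEF: 4 - 2 = 2
|IN| = |USE| + |OUT - DEF| - |USE ∩ (OUT - DEF)| = 3 + 2 - 0 = 5

5


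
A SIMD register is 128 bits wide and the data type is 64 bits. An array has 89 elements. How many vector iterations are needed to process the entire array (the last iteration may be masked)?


Width = 128 / 64 = 2 elements per vector op
Iterations = ceil(89 / 2) = 45

45


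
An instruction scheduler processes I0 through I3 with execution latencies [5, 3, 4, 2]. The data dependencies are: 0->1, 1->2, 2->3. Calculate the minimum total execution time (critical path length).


Compute longest path through dependency graph: dist(Ik) = max over predecessors of dist + latency(Ik).
dist(I0) = latency 5 = 5
dist(I1) = dist(I0) + 3 = 5 + 3 = 8
dist(I2) = dist(I1) + 4 = 8 + 4 = 12
dist(I3) = dist(I2) + 2 = 12 + 2 = 14
Critical path = max dist = 14

14


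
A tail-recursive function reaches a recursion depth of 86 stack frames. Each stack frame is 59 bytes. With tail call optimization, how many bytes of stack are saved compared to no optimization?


Without TCO: 86 * 59 = 5074 bytes
With TCO: reuse 1 frame = 59 bytes
Savings = 5074 - 59 = 5015

5015


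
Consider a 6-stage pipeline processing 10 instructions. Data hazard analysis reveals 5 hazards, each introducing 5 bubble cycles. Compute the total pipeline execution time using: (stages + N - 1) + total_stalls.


Base cycles = 6 + 10 - 1 = 15
Total stalls = 5 * 5 = 25
Total = 15 + 25 = 40

40


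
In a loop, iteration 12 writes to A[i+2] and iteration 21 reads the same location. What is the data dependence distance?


Distance = read iteration - write iteration
= 21 - 12 = 9

9


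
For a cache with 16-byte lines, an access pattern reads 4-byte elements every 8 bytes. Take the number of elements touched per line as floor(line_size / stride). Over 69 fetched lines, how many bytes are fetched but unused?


Elements per line = floor(16 / 8) = 2
Bytes used per line = 2 * 4 = 8
Wasted per line = 16 - 8 = 8
Total wasted = 8 * 69 = 552

552


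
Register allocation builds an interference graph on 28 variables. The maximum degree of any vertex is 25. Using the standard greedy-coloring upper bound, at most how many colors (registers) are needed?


Greedy coloring never needs more than (max_degree + 1) colors: when coloring a vertex, at most max_degree neighbors are already colored.
Upper bound = 25 + 1 = 26

26


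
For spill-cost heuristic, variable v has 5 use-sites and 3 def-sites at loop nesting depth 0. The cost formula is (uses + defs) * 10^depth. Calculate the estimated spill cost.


uses + defs = 5 + 3 = 8
10^0 = 1
Spill cost = 8 * 1 = 8

8


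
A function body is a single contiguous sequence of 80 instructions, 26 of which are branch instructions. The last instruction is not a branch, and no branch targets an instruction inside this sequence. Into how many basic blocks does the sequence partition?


With no in-sequence branch targets, the leaders are the first instruction plus the instruction after each branch.
Number of basic blocks = branches + 1
= 26 + 1 = 27

27


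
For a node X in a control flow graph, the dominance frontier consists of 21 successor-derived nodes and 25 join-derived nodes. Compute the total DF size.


DF(X) = direct successor contributions + join point contributions
= 21 + 25 = 46

46


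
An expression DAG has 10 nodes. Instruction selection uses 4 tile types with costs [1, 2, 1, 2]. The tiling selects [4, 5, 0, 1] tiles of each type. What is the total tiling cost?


Total cost = sum(count_i * cost_i)
= 4*1 + 5*2 + 0*1 + 1*2
= 16

16


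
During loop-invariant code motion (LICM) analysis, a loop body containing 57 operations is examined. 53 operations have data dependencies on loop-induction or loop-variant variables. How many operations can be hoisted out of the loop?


Invariant candidates = total - loop-dependent
= 57 - 53 = 4

4


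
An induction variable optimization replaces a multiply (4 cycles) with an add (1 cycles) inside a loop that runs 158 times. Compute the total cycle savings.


Per-iteration saving = 4 - 1 = 3
Total saved = 158 * 3 = 474

474


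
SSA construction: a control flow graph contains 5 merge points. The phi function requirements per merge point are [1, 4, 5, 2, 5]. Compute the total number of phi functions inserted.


Total phi functions = sum of phi functions at each join node
= 1 + 4 + 5 + 2 + 5 = 17

17


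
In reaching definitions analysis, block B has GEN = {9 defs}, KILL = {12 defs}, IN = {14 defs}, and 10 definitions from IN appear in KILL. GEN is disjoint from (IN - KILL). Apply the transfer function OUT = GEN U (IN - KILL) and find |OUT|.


IN - KILL: 14 - 10 = 4 surviving definitions
OUT = GEN + surviving = 9 + 4 = 13

13


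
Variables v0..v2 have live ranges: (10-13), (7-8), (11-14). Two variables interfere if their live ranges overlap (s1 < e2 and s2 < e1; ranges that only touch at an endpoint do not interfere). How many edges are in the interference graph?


Check all pairs for overlapping intervals.
Two intervals (s1,e1) and (s2,e2) overlap if s1 < e2 and s2 < e1.
v0 (10-13) vs v1..v2: overlaps v2 -> 1
v1 (7-8) vs v2: overlaps none -> 0
Total overlapping pairs = 1 + 0 = 1

1


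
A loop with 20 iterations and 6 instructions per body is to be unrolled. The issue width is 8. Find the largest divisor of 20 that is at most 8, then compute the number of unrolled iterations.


Largest divisor of 20 <= 8 is 5
New iterations = 20 / 5 = 4

4


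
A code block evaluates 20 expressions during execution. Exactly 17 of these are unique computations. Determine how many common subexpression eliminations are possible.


CSE count = total expressions - unique expressions
= 20 - 17 = 3

3


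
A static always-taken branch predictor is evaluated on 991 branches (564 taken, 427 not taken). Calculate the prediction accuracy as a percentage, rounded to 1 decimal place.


Predictor: always-taken
Correct predictions = 564
Accuracy = 564 / 991 * 100 = 56.9%

56.9


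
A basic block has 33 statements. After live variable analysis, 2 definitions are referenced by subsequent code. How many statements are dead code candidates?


Dead code = total statements - live definitions
= 33 - 2 = 31

31


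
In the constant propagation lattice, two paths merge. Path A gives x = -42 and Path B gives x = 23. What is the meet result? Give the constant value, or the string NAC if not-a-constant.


Meet operation: if both paths give the same constant, result is that constant; if they differ, result is NAC (not-a-constant).
Path A: -42, Path B: 23 -> differ
Result: not-a-constant -> NAC

NAC


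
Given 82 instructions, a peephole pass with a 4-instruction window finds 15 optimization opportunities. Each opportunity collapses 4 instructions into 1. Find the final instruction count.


Each match removes 3 instructions.
Total removed = 15 * 3 = 45
Remaining = 82 - 45 = 37

37


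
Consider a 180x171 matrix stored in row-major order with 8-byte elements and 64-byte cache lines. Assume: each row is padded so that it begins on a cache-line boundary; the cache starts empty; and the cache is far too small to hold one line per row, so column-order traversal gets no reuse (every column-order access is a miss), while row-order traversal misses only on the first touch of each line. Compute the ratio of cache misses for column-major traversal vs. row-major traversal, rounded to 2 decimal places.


Each row occupies 171 * 8 = 1368 bytes and starts on a line boundary, so it spans ceil(1368 / 64) = 22 cache lines.
Row-major traversal misses (one per line touched): 180 * ceil(171 * 8 / 64) = 3960
Column-major traversal misses (no reuse, every access misses): 180 * 171 = 30780
Ratio = 30780 / 3960 = 7.77

7.77


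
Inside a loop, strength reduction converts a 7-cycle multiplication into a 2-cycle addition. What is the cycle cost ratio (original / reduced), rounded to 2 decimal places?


Ratio = mult_cost / add_cost = 7 / 2 = 3.5

3.5


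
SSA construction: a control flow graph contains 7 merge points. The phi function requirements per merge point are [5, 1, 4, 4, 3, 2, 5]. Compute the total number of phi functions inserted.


Total phi functions = sum of phi functions at each join node
= 5 + 1 + 4 + 4 + 3 + 2 + 5 = 24

24


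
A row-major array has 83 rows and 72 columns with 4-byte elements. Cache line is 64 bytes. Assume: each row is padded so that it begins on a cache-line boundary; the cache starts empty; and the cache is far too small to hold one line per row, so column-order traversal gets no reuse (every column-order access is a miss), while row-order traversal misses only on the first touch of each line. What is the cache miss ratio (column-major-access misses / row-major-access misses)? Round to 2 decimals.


Each row occupies 72 * 4 = 288 bytes and starts on a line boundary, so it spans ceil(288 / 64) = 5 cache lines.
Row-major traversal misses (one per line touched): 83 * ceil(72 * 4 / 64) = 415
Column-major traversal misses (no reuse, every access misses): 83 * 72 = 5976
Ratio = 5976 / 415 = 14.4

14.4
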